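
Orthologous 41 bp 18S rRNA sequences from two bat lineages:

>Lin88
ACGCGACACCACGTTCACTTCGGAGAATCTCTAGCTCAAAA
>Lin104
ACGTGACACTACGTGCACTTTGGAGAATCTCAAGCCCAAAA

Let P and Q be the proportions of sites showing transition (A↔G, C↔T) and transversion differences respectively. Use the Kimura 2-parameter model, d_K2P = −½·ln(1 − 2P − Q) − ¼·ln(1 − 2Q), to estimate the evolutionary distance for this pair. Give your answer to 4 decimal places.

0.1655

Mismatches occur at site 4 (C↔T, transition), site 10 (C↔T, transition), site 15 (T↔G, transversion), site 21 (C↔T, transition), site 32 (T↔A, transversion), site 36 (T↔C, transition).
Of the 6 differences, 4 transitions and 2 transversions over 41 sites: P = 4/41 = 0.097561, Q = 2/41 = 0.048780.
d = −0.5·ln(0.756098) − 0.25·ln(0.902440) = −0.5·(-0.279584) − 0.25·(-0.102653) = 0.1655.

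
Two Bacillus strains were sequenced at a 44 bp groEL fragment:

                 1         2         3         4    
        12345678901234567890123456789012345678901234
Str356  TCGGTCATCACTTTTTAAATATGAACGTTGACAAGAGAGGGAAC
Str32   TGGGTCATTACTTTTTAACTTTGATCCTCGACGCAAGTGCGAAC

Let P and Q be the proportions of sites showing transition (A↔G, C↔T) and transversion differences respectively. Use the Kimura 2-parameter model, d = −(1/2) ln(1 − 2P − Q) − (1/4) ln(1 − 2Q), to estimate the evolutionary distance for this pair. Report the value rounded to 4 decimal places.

0.3390

The sequences differ at positions 2 (C/G, transversion), 9 (C/T, transition), 19 (A/C, transversion), 21 (A/T, transversion), 25 (A/T, transversion), 27 (G/C, transversion), 29 (T/C, transition), 33 (A/G, transition), 34 (A/C, transversion), 35 (G/A, transition), 38 (A/T, transversion), 40 (G/C, transversion).
Of the 12 differences, 4 transitions and 8 transversions over 44 sites: P = 4/44 = 0.090909, Q = 8/44 = 0.181818.
d = −0.5·ln(0.636364) − 0.25·ln(0.636364) = −0.5·(-0.451985) − 0.25·(-0.451985) = 0.3390.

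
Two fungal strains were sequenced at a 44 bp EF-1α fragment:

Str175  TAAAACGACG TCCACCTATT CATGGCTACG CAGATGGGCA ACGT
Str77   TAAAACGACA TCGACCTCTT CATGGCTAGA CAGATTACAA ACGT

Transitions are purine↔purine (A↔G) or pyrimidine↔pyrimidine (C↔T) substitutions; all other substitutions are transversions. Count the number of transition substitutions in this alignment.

Mismatches occur at site 10 (G→A, transition), site 13 (C→G, transversion), site 18 (A→C, transversion), site 29 (C→G, transversion), site 30 (G→A, transition), site 36 (G→T, transversion), site 37 (G→A, transition), site 38 (G→C, transversion), site 39 (C→A, transversion).
Of the 9 differences, 3 transitions and 6 transversions, so the answer is 3.

3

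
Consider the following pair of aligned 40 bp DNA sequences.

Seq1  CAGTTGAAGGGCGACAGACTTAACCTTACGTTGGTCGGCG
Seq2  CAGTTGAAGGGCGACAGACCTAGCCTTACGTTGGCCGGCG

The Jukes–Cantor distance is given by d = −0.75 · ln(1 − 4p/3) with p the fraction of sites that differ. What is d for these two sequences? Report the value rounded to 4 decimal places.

Differing sites — 20:T/C; 23:A/G; 35:T/C.
p = 3/40 = 0.075000.
d = −0.75 · ln(1 − (4/3)·0.075000) = −0.75 · ln(0.900000) = −0.75 · (-0.105361) = 0.0790.

0.0790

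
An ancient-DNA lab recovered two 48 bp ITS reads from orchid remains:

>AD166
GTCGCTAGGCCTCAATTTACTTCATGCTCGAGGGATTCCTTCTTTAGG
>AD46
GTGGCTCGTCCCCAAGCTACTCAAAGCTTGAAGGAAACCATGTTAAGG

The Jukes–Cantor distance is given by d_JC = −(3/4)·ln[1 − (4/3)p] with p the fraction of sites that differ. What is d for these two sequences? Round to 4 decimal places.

0.4408

Differing sites — 3:C/G; 7:A/C; 9:G/T; 12:T/C; 16:T/G; 17:T/C; 22:T/C; 23:C/A; 25:T/A; 29:C/T; 32:G/A; 36:T/A; 37:T/A; 40:T/A; 42:C/G; 45:T/A.
p = 16/48 = 0.333333.
d = −0.75 · ln(1 − (4/3)·0.333333) = −0.75 · ln(0.555556) = −0.75 · (-0.587786) = 0.4408.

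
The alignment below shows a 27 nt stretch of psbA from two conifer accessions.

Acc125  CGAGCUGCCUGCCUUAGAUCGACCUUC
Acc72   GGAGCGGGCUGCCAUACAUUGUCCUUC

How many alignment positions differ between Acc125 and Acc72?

7

Mismatches occur at site 1 (C→G), site 6 (U→G), site 8 (C→G), site 14 (U→A), site 17 (G→C), site 20 (C→U), site 22 (A→U).
That gives 7 mismatches out of 27 aligned sites, so the Hamming distance is 7.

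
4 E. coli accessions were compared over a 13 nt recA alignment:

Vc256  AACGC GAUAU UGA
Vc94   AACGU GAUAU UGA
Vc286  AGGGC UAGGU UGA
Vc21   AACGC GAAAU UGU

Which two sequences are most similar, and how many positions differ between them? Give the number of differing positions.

Pairwise Hamming distances:
  Vc256 vs Vc94: 1
  Vc256 vs Vc286: 5
  Vc256 vs Vc21: 2
  Vc94 vs Vc286: 6
  Vc94 vs Vc21: 3
  Vc286 vs Vc21: 6
The smallest is 1, between Vc256 and Vc94.

1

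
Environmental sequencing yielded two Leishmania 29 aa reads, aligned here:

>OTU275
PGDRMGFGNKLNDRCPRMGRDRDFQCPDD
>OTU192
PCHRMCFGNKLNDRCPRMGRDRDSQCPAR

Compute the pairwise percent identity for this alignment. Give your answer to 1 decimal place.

Mismatches occur at site 2 (G/C), site 3 (D/H), site 6 (G/C), site 24 (F/S), site 28 (D/A), site 29 (D/R).
23 of the 29 sites match, so the percent identity is 23/29 × 100 = 79.3%.

79.3%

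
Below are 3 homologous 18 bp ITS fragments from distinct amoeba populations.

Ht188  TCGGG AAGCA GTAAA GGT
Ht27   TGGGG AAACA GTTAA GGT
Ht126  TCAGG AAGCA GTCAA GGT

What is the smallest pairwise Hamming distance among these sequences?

Pairwise Hamming distances:
  Ht188 vs Ht27: 3
  Ht188 vs Ht126: 2
  Ht27 vs Ht126: 4
The smallest is 2, between Ht188 and Ht126.

2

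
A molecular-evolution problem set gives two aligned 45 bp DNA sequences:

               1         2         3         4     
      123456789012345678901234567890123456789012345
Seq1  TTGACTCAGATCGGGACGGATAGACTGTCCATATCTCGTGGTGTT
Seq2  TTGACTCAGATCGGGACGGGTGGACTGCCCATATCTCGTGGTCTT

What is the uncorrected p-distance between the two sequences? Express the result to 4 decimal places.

0.0889

Differing sites — 20:A/G; 22:A/G; 28:T/C; 43:G/C.
There are 4 differences over 45 sites, so p = 4/45 = 0.0889.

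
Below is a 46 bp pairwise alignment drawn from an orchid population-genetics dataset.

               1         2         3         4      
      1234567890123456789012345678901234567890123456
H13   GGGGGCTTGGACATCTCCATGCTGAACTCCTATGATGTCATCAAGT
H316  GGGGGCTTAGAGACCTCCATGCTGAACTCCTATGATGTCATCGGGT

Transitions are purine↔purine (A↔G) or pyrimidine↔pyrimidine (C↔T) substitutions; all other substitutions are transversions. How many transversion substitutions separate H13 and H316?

The sequences differ at positions 9 (G/A, transition), 12 (C/G, transversion), 14 (T/C, transition), 43 (A/G, transition), 44 (A/G, transition).
Of the 5 differences, 4 transitions and 1 transversion, so the answer is 1.

1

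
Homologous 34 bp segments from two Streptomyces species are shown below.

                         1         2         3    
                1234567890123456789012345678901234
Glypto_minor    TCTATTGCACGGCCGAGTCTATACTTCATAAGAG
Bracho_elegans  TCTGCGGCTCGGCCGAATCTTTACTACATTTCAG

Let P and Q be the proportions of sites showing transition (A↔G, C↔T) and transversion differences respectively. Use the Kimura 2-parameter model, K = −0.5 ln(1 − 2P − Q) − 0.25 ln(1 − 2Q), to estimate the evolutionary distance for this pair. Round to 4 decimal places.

0.3736

Mismatches occur at site 4 (A↔G, transition), site 5 (T↔C, transition), site 6 (T↔G, transversion), site 9 (A↔T, transversion), site 17 (G↔A, transition), site 21 (A↔T, transversion), site 26 (T↔A, transversion), site 30 (A↔T, transversion), site 31 (A↔T, transversion), site 32 (G↔C, transversion).
Of the 10 differences, 3 transitions and 7 transversions over 34 sites: P = 3/34 = 0.088235, Q = 7/34 = 0.205882.
d = −0.5·ln(0.617648) − 0.25·ln(0.588236) = −0.5·(-0.481837) − 0.25·(-0.530627) = 0.3736.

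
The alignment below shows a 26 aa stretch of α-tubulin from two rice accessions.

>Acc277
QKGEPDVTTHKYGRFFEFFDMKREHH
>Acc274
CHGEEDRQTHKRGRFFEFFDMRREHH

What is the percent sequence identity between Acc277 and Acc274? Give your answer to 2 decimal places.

73.08%

Differing sites — 1:Q/C; 2:K/H; 5:P/E; 7:V/R; 8:T/Q; 12:Y/R; 22:K/R.
19 of the 26 sites match, so the percent identity is 19/26 × 100 = 73.08%.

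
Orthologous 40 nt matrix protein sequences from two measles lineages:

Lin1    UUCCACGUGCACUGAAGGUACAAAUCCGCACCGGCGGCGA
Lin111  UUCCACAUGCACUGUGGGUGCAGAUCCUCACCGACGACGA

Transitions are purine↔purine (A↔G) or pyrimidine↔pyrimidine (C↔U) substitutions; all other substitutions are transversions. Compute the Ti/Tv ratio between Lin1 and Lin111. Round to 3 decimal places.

The sequences differ at positions 7 (G/A, transition), 15 (A/U, transversion), 16 (A/G, transition), 20 (A/G, transition), 23 (A/G, transition), 28 (G/U, transversion), 34 (G/A, transition), 37 (G/A, transition).
Of the 8 differences, 6 transitions and 2 transversions, so Ti/Tv = 6/2 = 3.000.

3.000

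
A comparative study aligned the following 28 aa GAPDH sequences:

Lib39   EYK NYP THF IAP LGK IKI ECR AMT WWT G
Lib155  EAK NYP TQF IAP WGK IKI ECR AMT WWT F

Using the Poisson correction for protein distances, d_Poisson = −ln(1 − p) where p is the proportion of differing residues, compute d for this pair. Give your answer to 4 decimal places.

The sequences differ at positions 2 (Y/A), 8 (H/Q), 13 (L/W), 28 (G/F).
p = 4/28 = 0.142857.
d = −ln(1 − 0.142857) = −ln(0.857143) = 0.1542.

0.1542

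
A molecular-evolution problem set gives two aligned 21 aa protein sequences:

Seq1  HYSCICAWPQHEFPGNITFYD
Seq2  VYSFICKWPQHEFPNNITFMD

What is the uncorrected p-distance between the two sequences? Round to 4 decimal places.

The sequences differ at positions 1 (H/V), 4 (C/F), 7 (A/K), 15 (G/N), 20 (Y/M).
There are 5 differences over 21 sites, so p = 5/21 = 0.2381.

0.2381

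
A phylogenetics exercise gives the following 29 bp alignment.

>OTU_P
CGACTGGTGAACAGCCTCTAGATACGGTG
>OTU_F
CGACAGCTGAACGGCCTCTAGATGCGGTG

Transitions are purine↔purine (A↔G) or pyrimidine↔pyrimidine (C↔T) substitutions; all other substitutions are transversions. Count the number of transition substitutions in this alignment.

Mismatches occur at site 5 (T→A, transversion), site 7 (G→C, transversion), site 13 (A→G, transition), site 24 (A→G, transition).
Of the 4 differences, 2 transitions and 2 transversions, so the answer is 2.

2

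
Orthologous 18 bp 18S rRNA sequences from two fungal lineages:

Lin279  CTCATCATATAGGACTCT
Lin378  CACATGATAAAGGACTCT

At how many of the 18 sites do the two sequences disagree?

Differing sites — 2:T/A; 6:C/G; 10:T/A.
That gives 3 mismatches out of 18 aligned sites, so the Hamming distance is 3.

3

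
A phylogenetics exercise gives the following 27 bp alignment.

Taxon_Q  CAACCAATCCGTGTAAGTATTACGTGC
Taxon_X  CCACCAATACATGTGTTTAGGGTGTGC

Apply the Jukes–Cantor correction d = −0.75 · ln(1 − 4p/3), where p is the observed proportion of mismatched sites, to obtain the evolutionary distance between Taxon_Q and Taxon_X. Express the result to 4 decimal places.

0.5107

The sequences differ at positions 2 (A/C), 9 (C/A), 11 (G/A), 15 (A/G), 16 (A/T), 17 (G/T), 20 (T/G), 21 (T/G), 22 (A/G), 23 (C/T).
p = 10/27 = 0.370370.
d = −0.75 · ln(1 − (4/3)·0.370370) = −0.75 · ln(0.506173) = −0.75 · (-0.680877) = 0.5107.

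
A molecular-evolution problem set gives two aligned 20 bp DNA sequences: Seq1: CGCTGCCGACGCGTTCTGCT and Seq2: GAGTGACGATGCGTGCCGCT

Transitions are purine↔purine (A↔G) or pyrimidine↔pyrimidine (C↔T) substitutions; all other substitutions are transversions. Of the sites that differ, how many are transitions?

The sequences differ at positions 1 (C/G, transversion), 2 (G/A, transition), 3 (C/G, transversion), 6 (C/A, transversion), 10 (C/T, transition), 15 (T/G, transversion), 17 (T/C, transition).
Of the 7 differences, 3 transitions and 4 transversions, so the answer is 3.

3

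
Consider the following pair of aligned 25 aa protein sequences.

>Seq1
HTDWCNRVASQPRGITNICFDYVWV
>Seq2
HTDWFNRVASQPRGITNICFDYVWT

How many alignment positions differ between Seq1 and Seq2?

The sequences differ at positions 5 (C/F), 25 (V/T).
That gives 2 mismatches out of 25 aligned sites, so the Hamming distance is 2.

2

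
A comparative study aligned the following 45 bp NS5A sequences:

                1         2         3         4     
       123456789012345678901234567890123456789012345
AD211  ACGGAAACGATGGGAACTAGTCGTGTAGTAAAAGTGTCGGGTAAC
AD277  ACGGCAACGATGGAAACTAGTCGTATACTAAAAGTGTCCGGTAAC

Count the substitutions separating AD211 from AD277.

The sequences differ at positions 5 (A/C), 14 (G/A), 25 (G/A), 28 (G/C), 39 (G/C).
That gives 5 mismatches out of 45 aligned sites, so the Hamming distance is 5.

5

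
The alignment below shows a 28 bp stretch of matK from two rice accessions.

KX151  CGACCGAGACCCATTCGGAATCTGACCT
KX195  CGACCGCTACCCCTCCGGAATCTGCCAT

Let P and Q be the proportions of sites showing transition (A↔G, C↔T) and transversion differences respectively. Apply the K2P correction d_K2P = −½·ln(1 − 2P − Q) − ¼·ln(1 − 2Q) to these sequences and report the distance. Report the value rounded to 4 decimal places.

Mismatches occur at site 7 (A→C, transversion), site 8 (G→T, transversion), site 13 (A→C, transversion), site 15 (T→C, transition), site 25 (A→C, transversion), site 27 (C→A, transversion).
Of the 6 differences, 1 transition and 5 transversions over 28 sites: P = 1/28 = 0.035714, Q = 5/28 = 0.178571.
d = −0.5·ln(0.750001) − 0.25·ln(0.642858) = −0.5·(-0.287681) − 0.25·(-0.441831) = 0.2543.

0.2543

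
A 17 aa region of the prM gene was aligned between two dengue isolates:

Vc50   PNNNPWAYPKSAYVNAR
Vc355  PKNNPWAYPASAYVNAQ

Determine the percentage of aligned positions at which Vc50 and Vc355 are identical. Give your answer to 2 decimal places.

Mismatches occur at site 2 (N↔K), site 10 (K↔A), site 17 (R↔Q).
14 of the 17 sites match, so the percent identity is 14/17 × 100 = 82.35%.

82.35%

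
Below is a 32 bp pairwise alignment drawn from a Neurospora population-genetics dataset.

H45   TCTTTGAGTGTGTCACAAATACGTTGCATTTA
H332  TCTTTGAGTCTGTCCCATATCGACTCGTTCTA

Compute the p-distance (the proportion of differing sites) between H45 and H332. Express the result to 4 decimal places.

Mismatches occur at site 10 (G→C), site 15 (A→C), site 18 (A→T), site 21 (A→C), site 22 (C→G), site 23 (G→A), site 24 (T→C), site 26 (G→C), site 27 (C→G), site 28 (A→T), site 30 (T→C).
There are 11 differences over 32 sites, so p = 11/32 = 0.3438.

0.3438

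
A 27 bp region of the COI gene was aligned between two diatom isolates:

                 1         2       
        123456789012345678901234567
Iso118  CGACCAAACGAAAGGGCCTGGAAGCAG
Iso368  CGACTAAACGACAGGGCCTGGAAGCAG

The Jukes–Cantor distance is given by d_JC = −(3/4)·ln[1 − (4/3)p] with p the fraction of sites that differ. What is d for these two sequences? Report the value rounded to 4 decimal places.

Differing sites — 5:C/T; 12:A/C.
p = 2/27 = 0.074074.
d = −0.75 · ln(1 − (4/3)·0.074074) = −0.75 · ln(0.901235) = −0.75 · (-0.103989) = 0.0780.

0.0780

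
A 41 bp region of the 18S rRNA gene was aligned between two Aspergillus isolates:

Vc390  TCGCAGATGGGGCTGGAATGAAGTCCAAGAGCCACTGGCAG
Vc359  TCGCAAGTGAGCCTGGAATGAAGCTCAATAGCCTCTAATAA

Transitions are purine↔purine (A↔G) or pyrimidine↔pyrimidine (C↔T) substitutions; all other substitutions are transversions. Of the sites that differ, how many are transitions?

9

Differing sites — 6:G/A (Ti); 7:A/G (Ti); 10:G/A (Ti); 12:G/C (Tv); 24:T/C (Ti); 25:C/T (Ti); 29:G/T (Tv); 34:A/T (Tv); 37:G/A (Ti); 38:G/A (Ti); 39:C/T (Ti); 41:G/A (Ti).
Of the 12 differences, 9 transitions and 3 transversions, so the answer is 9.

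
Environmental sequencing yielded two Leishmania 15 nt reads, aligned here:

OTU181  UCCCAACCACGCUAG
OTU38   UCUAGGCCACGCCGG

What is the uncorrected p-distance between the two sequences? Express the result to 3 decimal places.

Mismatches occur at site 3 (C→U), site 4 (C→A), site 5 (A→G), site 6 (A→G), site 13 (U→C), site 14 (A→G).
There are 6 differences over 15 sites, so p = 6/15 = 0.400.

0.400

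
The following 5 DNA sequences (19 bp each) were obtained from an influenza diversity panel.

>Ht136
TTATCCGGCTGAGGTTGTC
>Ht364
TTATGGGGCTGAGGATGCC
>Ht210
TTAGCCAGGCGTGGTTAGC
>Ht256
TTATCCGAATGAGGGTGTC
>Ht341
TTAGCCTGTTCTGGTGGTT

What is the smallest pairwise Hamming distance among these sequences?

3

Pairwise Hamming distances:
  Ht136 vs Ht364: 4
  Ht136 vs Ht210: 7
  Ht136 vs Ht256: 3
  Ht136 vs Ht341: 7
  Ht364 vs Ht210: 10
  Ht364 vs Ht256: 6
  Ht364 vs Ht341: 11
  Ht210 vs Ht256: 9
  Ht210 vs Ht341: 8
  Ht256 vs Ht341: 9
The smallest is 3, between Ht136 and Ht256.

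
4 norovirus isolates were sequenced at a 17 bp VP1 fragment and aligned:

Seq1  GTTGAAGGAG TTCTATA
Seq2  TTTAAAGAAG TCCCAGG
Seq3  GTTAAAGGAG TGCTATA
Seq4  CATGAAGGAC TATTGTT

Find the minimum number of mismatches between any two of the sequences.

2

Pairwise Hamming distances:
  Seq1 vs Seq2: 7
  Seq1 vs Seq3: 2
  Seq1 vs Seq4: 7
  Seq2 vs Seq3: 6
  Seq2 vs Seq4: 11
  Seq3 vs Seq4: 8
The smallest is 2, between Seq1 and Seq3.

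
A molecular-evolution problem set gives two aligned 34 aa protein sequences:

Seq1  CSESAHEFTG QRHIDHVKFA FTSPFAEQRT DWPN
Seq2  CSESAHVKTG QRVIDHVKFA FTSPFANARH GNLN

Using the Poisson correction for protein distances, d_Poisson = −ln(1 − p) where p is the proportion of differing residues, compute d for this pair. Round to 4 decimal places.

0.3075

Mismatches occur at site 7 (E↔V), site 8 (F↔K), site 13 (H↔V), site 27 (E↔N), site 28 (Q↔A), site 30 (T↔H), site 31 (D↔G), site 32 (W↔N), site 33 (P↔L).
p = 9/34 = 0.264706.
d = −ln(1 − 0.264706) = −ln(0.735294) = 0.3075.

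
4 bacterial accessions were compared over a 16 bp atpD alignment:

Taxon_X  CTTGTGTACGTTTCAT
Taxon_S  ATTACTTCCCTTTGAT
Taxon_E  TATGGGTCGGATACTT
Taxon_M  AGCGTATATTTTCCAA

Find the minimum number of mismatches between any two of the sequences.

7

Pairwise Hamming distances:
  Taxon_X vs Taxon_S: 7
  Taxon_X vs Taxon_E: 8
  Taxon_X vs Taxon_M: 8
  Taxon_S vs Taxon_E: 11
  Taxon_S vs Taxon_M: 11
  Taxon_E vs Taxon_M: 12
The smallest is 7, between Taxon_X and Taxon_S.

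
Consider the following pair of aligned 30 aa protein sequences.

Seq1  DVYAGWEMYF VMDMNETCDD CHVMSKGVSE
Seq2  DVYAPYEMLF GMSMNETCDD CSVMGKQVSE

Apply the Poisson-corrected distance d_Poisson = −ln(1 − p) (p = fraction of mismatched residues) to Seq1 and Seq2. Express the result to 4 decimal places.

0.3102

Mismatches occur at site 5 (G/P), site 6 (W/Y), site 9 (Y/L), site 11 (V/G), site 13 (D/S), site 22 (H/S), site 25 (S/G), site 27 (G/Q).
p = 8/30 = 0.266667.
d = −ln(1 − 0.266667) = −ln(0.733333) = 0.3102.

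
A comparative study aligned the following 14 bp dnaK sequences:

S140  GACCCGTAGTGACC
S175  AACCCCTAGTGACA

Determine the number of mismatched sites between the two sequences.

3

Mismatches occur at site 1 (G/A), site 6 (G/C), site 14 (C/A).
That gives 3 mismatches out of 14 aligned sites, so the Hamming distance is 3.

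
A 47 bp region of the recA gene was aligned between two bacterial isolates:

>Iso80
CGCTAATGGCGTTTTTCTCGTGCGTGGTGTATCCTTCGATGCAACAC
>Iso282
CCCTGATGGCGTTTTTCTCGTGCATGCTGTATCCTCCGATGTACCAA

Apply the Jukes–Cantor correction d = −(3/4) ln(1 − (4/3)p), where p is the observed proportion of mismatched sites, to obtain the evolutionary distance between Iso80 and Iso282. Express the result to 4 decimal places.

0.1931

Differing sites — 2:G/C; 5:A/G; 24:G/A; 27:G/C; 36:T/C; 42:C/T; 44:A/C; 47:C/A.
p = 8/47 = 0.170213.
d = −0.75 · ln(1 − (4/3)·0.170213) = −0.75 · ln(0.773049) = −0.75 · (-0.257413) = 0.1931.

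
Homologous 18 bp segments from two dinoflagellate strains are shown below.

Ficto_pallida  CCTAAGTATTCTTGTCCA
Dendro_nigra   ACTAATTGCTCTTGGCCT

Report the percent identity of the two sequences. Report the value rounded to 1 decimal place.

Mismatches occur at site 1 (C↔A), site 6 (G↔T), site 8 (A↔G), site 9 (T↔C), site 15 (T↔G), site 18 (A↔T).
12 of the 18 sites match, so the percent identity is 12/18 × 100 = 66.7%.

66.7%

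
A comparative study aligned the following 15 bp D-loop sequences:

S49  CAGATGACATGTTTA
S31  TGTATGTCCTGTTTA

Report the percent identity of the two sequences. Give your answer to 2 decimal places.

Mismatches occur at site 1 (C/T), site 2 (A/G), site 3 (G/T), site 7 (A/T), site 9 (A/C).
10 of the 15 sites match, so the percent identity is 10/15 × 100 = 66.67%.

66.67%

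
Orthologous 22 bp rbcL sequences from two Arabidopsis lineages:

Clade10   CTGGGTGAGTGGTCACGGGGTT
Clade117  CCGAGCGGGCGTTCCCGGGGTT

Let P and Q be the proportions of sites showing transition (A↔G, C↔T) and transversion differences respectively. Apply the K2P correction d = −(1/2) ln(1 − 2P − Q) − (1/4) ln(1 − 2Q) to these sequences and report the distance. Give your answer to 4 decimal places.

0.4444

The sequences differ at positions 2 (T/C, transition), 4 (G/A, transition), 6 (T/C, transition), 8 (A/G, transition), 10 (T/C, transition), 12 (G/T, transversion), 15 (A/C, transversion).
Of the 7 differences, 5 transitions and 2 transversions over 22 sites: P = 5/22 = 0.227273, Q = 2/22 = 0.090909.
d = −0.5·ln(0.454545) − 0.25·ln(0.818182) = −0.5·(-0.788458) − 0.25·(-0.200670) = 0.4444.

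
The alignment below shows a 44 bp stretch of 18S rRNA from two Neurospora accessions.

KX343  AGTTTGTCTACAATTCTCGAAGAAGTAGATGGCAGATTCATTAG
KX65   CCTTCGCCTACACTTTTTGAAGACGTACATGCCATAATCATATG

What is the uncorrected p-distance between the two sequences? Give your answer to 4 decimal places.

0.3182

The sequences differ at positions 1 (A/C), 2 (G/C), 5 (T/C), 7 (T/C), 13 (A/C), 16 (C/T), 18 (C/T), 24 (A/C), 28 (G/C), 32 (G/C), 35 (G/T), 37 (T/A), 42 (T/A), 43 (A/T).
There are 14 differences over 44 sites, so p = 14/44 = 0.3182.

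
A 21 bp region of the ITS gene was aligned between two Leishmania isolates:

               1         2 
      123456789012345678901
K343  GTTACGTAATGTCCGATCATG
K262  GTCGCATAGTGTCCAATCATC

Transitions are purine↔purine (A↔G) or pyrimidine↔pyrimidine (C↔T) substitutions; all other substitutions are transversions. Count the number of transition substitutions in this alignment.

The sequences differ at positions 3 (T/C, transition), 4 (A/G, transition), 6 (G/A, transition), 9 (A/G, transition), 15 (G/A, transition), 21 (G/C, transversion).
Of the 6 differences, 5 transitions and 1 transversion, so the answer is 5.

5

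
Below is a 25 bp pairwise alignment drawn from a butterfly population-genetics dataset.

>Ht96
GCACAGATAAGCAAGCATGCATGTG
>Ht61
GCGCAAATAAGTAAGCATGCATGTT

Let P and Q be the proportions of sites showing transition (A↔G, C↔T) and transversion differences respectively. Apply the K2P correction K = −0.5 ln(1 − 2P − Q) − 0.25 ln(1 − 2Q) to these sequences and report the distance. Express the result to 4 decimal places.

Mismatches occur at site 3 (A→G, transition), site 6 (G→A, transition), site 12 (C→T, transition), site 25 (G→T, transversion).
Of the 4 differences, 3 transitions and 1 transversion over 25 sites: P = 3/25 = 0.120000, Q = 1/25 = 0.040000.
d = −0.5·ln(0.720000) − 0.25·ln(0.920000) = −0.5·(-0.328504) − 0.25·(-0.083382) = 0.1851.

0.1851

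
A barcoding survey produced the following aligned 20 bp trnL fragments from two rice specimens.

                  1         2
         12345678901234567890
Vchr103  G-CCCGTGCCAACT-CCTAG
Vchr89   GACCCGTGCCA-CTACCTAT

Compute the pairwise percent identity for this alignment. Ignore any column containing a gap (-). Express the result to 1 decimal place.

94.1%

Excluding the 3 gap columns leaves 17 comparable sites.
The sequences differ at position 20 (G/T).
16 of the 17 comparable sites match, so the percent identity is 16/17 × 100 = 94.1%.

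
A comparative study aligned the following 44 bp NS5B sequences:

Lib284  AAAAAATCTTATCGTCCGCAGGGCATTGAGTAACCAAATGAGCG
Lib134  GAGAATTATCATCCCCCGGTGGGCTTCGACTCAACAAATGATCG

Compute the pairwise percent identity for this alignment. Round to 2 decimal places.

65.91%

Mismatches occur at site 1 (A→G), site 3 (A→G), site 6 (A→T), site 8 (C→A), site 10 (T→C), site 14 (G→C), site 15 (T→C), site 19 (C→G), site 20 (A→T), site 25 (A→T), site 27 (T→C), site 30 (G→C), site 32 (A→C), site 34 (C→A), site 42 (G→T).
29 of the 44 sites match, so the percent identity is 29/44 × 100 = 65.91%.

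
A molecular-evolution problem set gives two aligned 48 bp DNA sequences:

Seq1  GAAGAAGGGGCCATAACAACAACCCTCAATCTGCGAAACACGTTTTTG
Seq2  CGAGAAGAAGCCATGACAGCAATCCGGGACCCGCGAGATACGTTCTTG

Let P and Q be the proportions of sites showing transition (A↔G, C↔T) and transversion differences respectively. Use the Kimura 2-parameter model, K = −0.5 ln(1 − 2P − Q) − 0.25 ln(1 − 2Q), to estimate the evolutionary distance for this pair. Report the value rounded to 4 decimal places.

Mismatches occur at site 1 (G→C, transversion), site 2 (A→G, transition), site 8 (G→A, transition), site 9 (G→A, transition), site 15 (A→G, transition), site 19 (A→G, transition), site 23 (C→T, transition), site 26 (T→G, transversion), site 27 (C→G, transversion), site 28 (A→G, transition), site 30 (T→C, transition), site 32 (T→C, transition), site 37 (A→G, transition), site 39 (C→T, transition), site 45 (T→C, transition).
Of the 15 differences, 12 transitions and 3 transversions over 48 sites: P = 12/48 = 0.250000, Q = 3/48 = 0.062500.
d = −0.5·ln(0.437500) − 0.25·ln(0.875000) = −0.5·(-0.826679) − 0.25·(-0.133531) = 0.4467.

0.4467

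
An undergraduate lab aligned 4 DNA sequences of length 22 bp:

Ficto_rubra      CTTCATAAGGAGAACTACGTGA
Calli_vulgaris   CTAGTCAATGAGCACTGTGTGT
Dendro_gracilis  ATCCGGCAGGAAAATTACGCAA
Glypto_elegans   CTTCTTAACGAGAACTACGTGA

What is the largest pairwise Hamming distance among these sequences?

15

Pairwise Hamming distances:
  Ficto_rubra vs Calli_vulgaris: 9
  Ficto_rubra vs Dendro_gracilis: 9
  Ficto_rubra vs Glypto_elegans: 2
  Calli_vulgaris vs Dendro_gracilis: 15
  Calli_vulgaris vs Glypto_elegans: 8
  Dendro_gracilis vs Glypto_elegans: 10
The largest is 15, between Calli_vulgaris and Dendro_gracilis.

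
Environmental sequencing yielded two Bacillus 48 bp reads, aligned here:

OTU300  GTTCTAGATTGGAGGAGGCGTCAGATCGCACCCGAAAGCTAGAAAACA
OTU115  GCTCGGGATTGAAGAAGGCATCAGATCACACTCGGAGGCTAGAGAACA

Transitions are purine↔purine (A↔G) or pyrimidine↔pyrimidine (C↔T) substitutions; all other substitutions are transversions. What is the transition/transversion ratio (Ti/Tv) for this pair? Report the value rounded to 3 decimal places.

10.000

Differing sites — 2:T/C (Ti); 5:T/G (Tv); 6:A/G (Ti); 12:G/A (Ti); 15:G/A (Ti); 20:G/A (Ti); 28:G/A (Ti); 32:C/T (Ti); 35:A/G (Ti); 37:A/G (Ti); 44:A/G (Ti).
Of the 11 differences, 10 transitions and 1 transversion, so Ti/Tv = 10/1 = 10.000.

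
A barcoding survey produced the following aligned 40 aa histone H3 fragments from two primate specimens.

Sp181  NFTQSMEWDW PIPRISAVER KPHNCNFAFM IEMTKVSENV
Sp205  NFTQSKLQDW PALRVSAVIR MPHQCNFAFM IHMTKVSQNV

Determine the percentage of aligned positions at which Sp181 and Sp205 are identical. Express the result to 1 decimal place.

Differing sites — 6:M/K; 7:E/L; 8:W/Q; 12:I/A; 13:P/L; 15:I/V; 19:E/I; 21:K/M; 24:N/Q; 32:E/H; 38:E/Q.
29 of the 40 sites match, so the percent identity is 29/40 × 100 = 72.5%.

72.5%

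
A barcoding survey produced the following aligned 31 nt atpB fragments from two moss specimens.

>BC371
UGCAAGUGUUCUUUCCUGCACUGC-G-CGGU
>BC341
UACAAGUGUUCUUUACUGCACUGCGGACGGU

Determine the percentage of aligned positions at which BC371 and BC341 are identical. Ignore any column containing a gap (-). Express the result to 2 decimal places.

93.10%

Excluding the 2 gap columns leaves 29 comparable sites.
Mismatches occur at site 2 (G↔A), site 15 (C↔A).
27 of the 29 comparable sites match, so the percent identity is 27/29 × 100 = 93.10%.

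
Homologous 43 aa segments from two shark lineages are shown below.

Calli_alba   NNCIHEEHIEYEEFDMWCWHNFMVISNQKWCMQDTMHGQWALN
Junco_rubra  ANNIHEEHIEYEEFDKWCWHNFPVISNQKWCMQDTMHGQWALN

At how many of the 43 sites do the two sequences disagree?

4

The sequences differ at positions 1 (N/A), 3 (C/N), 16 (M/K), 23 (M/P).
That gives 4 mismatches out of 43 aligned sites, so the Hamming distance is 4.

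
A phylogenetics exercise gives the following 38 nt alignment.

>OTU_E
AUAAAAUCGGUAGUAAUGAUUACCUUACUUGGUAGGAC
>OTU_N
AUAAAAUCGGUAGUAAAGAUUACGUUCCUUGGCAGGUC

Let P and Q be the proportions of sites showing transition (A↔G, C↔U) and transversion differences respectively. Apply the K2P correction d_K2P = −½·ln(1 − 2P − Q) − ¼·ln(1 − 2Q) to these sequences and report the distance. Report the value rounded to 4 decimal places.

Mismatches occur at site 17 (U↔A, transversion), site 24 (C↔G, transversion), site 27 (A↔C, transversion), site 33 (U↔C, transition), site 37 (A↔U, transversion).
Of the 5 differences, 1 transition and 4 transversions over 38 sites: P = 1/38 = 0.026316, Q = 4/38 = 0.105263.
d = −0.5·ln(0.842105) − 0.25·ln(0.789474) = −0.5·(-0.171851) − 0.25·(-0.236388) = 0.1450.

0.1450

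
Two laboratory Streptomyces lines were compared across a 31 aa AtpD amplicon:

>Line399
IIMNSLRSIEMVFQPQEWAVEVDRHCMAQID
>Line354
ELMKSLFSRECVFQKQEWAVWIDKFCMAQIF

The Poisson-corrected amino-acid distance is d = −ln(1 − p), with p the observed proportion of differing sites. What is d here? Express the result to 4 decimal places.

The sequences differ at positions 1 (I/E), 2 (I/L), 4 (N/K), 7 (R/F), 9 (I/R), 11 (M/C), 15 (P/K), 21 (E/W), 22 (V/I), 24 (R/K), 25 (H/F), 31 (D/F).
p = 12/31 = 0.387097.
d = −ln(1 − 0.387097) = −ln(0.612903) = 0.4895.

0.4895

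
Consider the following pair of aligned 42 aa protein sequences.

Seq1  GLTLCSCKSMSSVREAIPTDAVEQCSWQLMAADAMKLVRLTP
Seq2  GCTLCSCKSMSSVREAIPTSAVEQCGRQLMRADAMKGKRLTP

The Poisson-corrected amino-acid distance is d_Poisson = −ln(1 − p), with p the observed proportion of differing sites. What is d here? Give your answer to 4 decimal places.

Mismatches occur at site 2 (L→C), site 20 (D→S), site 26 (S→G), site 27 (W→R), site 31 (A→R), site 37 (L→G), site 38 (V→K).
p = 7/42 = 0.166667.
d = −ln(1 − 0.166667) = −ln(0.833333) = 0.1823.

0.1823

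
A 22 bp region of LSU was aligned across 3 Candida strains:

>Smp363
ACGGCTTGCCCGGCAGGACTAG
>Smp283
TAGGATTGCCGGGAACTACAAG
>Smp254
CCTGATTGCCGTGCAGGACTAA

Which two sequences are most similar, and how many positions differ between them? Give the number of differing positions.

6

Pairwise Hamming distances:
  Smp363 vs Smp283: 8
  Smp363 vs Smp254: 6
  Smp283 vs Smp254: 9
The smallest is 6, between Smp363 and Smp254.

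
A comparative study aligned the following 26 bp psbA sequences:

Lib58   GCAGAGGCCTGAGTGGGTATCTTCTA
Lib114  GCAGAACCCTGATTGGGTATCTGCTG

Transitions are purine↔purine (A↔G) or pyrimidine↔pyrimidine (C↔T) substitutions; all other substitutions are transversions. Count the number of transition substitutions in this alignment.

Mismatches occur at site 6 (G↔A, transition), site 7 (G↔C, transversion), site 13 (G↔T, transversion), site 23 (T↔G, transversion), site 26 (A↔G, transition).
Of the 5 differences, 2 transitions and 3 transversions, so the answer is 2.

2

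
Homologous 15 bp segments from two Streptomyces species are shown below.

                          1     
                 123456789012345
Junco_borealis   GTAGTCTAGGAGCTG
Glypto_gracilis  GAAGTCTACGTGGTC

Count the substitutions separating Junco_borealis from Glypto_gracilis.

5

The sequences differ at positions 2 (T/A), 9 (G/C), 11 (A/T), 13 (C/G), 15 (G/C).
That gives 5 mismatches out of 15 aligned sites, so the Hamming distance is 5.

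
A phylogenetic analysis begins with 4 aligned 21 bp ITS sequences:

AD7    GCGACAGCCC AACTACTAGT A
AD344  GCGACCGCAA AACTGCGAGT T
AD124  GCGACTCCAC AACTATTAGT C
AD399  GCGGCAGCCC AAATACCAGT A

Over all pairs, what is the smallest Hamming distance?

Pairwise Hamming distances:
  AD7 vs AD344: 6
  AD7 vs AD124: 5
  AD7 vs AD399: 3
  AD344 vs AD124: 7
  AD344 vs AD399: 8
  AD124 vs AD399: 8
The smallest is 3, between AD7 and AD399.

3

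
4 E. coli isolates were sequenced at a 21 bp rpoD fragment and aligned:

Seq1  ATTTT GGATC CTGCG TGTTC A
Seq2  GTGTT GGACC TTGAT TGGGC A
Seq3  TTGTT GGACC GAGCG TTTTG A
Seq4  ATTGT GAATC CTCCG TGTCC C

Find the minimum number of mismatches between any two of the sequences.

Pairwise Hamming distances:
  Seq1 vs Seq2: 8
  Seq1 vs Seq3: 7
  Seq1 vs Seq4: 5
  Seq2 vs Seq3: 9
  Seq2 vs Seq4: 12
  Seq3 vs Seq4: 12
The smallest is 5, between Seq1 and Seq4.

5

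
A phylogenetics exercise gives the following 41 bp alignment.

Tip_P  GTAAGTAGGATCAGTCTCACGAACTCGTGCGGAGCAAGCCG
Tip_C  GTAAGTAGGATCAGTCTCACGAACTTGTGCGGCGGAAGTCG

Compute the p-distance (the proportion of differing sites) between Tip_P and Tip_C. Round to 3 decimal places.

Mismatches occur at site 26 (C/T), site 33 (A/C), site 35 (C/G), site 39 (C/T).
There are 4 differences over 41 sites, so p = 4/41 = 0.098.

0.098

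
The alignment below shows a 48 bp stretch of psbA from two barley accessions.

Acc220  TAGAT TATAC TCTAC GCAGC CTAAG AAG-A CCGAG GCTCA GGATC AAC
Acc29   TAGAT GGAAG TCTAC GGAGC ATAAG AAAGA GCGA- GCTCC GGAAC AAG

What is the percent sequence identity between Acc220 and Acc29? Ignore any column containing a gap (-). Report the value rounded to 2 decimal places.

Excluding the 2 gap columns leaves 46 comparable sites.
Mismatches occur at site 6 (T/G), site 7 (A/G), site 8 (T/A), site 10 (C/G), site 17 (C/G), site 21 (C/A), site 28 (G/A), site 31 (C/G), site 40 (A/C), site 44 (T/A), site 48 (C/G).
35 of the 46 comparable sites match, so the percent identity is 35/46 × 100 = 76.09%.

76.09%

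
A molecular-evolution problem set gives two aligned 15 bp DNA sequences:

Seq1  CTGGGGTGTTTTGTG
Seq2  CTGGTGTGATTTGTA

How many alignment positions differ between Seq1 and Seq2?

The sequences differ at positions 5 (G/T), 9 (T/A), 15 (G/A).
That gives 3 mismatches out of 15 aligned sites, so the Hamming distance is 3.

3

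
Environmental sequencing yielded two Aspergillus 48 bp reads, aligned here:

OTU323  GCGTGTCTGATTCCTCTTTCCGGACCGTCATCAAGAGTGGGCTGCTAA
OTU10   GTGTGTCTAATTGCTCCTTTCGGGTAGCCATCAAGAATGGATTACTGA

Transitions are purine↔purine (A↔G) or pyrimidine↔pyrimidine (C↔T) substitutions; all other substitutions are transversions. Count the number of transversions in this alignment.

Mismatches occur at site 2 (C↔T, transition), site 9 (G↔A, transition), site 13 (C↔G, transversion), site 17 (T↔C, transition), site 20 (C↔T, transition), site 24 (A↔G, transition), site 25 (C↔T, transition), site 26 (C↔A, transversion), site 28 (T↔C, transition), site 37 (G↔A, transition), site 41 (G↔A, transition), site 42 (C↔T, transition), site 44 (G↔A, transition), site 47 (A↔G, transition).
Of the 14 differences, 12 transitions and 2 transversions, so the answer is 2.

2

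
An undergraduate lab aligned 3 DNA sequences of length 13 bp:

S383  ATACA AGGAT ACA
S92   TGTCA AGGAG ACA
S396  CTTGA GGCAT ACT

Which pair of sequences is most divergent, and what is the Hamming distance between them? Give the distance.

7

Pairwise Hamming distances:
  S383 vs S92: 4
  S383 vs S396: 6
  S92 vs S396: 7
The largest is 7, between S92 and S396.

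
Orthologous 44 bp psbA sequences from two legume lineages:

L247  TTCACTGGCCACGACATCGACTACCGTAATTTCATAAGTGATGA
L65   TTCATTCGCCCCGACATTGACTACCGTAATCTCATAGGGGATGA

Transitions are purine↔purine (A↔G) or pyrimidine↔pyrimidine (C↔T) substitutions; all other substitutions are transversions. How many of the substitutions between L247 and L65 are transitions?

4

The sequences differ at positions 5 (C/T, transition), 7 (G/C, transversion), 11 (A/C, transversion), 18 (C/T, transition), 31 (T/C, transition), 37 (A/G, transition), 39 (T/G, transversion).
Of the 7 differences, 4 transitions and 3 transversions, so the answer is 4.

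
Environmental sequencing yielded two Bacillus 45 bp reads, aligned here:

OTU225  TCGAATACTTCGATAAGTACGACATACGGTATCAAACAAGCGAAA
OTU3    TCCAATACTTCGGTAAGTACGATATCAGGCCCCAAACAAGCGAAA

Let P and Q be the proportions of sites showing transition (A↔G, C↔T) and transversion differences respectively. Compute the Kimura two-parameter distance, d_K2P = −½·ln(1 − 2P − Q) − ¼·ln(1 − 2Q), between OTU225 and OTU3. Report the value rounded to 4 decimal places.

0.2040

The sequences differ at positions 3 (G/C, transversion), 13 (A/G, transition), 23 (C/T, transition), 26 (A/C, transversion), 27 (C/A, transversion), 30 (T/C, transition), 31 (A/C, transversion), 32 (T/C, transition).
Of the 8 differences, 4 transitions and 4 transversions over 45 sites: P = 4/45 = 0.088889, Q = 4/45 = 0.088889.
d = −0.5·ln(0.733333) − 0.25·ln(0.822222) = −0.5·(-0.310155) − 0.25·(-0.195745) = 0.2040.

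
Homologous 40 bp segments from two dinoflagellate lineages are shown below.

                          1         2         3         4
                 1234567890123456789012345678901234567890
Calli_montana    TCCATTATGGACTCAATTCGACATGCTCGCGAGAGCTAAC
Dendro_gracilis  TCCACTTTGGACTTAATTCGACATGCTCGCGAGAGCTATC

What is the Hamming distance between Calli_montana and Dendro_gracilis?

The sequences differ at positions 5 (T/C), 7 (A/T), 14 (C/T), 39 (A/T).
That gives 4 mismatches out of 40 aligned sites, so the Hamming distance is 4.

4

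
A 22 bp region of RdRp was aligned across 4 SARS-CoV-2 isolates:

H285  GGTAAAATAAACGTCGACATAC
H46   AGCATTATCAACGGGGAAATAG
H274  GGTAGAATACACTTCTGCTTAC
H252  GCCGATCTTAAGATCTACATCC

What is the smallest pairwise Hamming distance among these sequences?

Pairwise Hamming distances:
  H285 vs H46: 9
  H285 vs H274: 6
  H285 vs H252: 10
  H46 vs H274: 14
  H46 vs H252: 14
  H274 vs H252: 13
The smallest is 6, between H285 and H274.

6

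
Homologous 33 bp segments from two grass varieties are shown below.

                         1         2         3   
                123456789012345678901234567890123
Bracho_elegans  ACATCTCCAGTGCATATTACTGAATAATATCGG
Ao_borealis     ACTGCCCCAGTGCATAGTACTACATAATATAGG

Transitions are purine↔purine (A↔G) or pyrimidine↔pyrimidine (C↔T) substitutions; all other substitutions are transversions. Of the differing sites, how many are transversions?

Mismatches occur at site 3 (A/T, transversion), site 4 (T/G, transversion), site 6 (T/C, transition), site 17 (T/G, transversion), site 22 (G/A, transition), site 23 (A/C, transversion), site 31 (C/A, transversion).
Of the 7 differences, 2 transitions and 5 transversions, so the answer is 5.

5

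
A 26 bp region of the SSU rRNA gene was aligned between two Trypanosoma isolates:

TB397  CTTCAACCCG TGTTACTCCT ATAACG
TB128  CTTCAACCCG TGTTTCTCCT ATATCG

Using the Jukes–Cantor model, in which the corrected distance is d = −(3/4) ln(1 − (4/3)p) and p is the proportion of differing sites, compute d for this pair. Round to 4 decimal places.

0.0812

Differing sites — 15:A/T; 24:A/T.
p = 2/26 = 0.076923.
d = −0.75 · ln(1 − (4/3)·0.076923) = −0.75 · ln(0.897436) = −0.75 · (-0.108213) = 0.0812.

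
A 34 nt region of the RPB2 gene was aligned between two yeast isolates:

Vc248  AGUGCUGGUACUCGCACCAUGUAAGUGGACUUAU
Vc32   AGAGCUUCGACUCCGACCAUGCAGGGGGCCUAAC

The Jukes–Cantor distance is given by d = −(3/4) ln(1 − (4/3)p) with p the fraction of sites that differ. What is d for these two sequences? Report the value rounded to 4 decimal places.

The sequences differ at positions 3 (U/A), 7 (G/U), 8 (G/C), 9 (U/G), 14 (G/C), 15 (C/G), 22 (U/C), 24 (A/G), 26 (U/G), 29 (A/C), 32 (U/A), 34 (U/C).
p = 12/34 = 0.352941.
d = −0.75 · ln(1 − (4/3)·0.352941) = −0.75 · ln(0.529412) = −0.75 · (-0.635988) = 0.4770.

0.4770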